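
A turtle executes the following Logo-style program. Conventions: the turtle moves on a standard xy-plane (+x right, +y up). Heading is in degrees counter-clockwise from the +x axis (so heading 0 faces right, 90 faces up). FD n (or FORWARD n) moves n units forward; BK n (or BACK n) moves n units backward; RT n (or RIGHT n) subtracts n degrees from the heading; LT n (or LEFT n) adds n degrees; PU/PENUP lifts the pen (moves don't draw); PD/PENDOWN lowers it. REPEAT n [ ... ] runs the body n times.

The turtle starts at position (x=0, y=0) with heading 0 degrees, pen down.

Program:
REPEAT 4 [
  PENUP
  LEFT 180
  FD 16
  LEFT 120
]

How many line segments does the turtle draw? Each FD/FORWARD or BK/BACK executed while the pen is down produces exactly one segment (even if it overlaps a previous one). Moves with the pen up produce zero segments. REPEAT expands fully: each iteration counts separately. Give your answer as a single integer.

Executing turtle program step by step:
Start: pos=(0,0), heading=0, pen down
REPEAT 4 [
  -- iteration 1/4 --
  PU: pen up
  LT 180: heading 0 -> 180
  FD 16: (0,0) -> (-16,0) [heading=180, move]
  LT 120: heading 180 -> 300
  -- iteration 2/4 --
  PU: pen up
  LT 180: heading 300 -> 120
  FD 16: (-16,0) -> (-24,13.856) [heading=120, move]
  LT 120: heading 120 -> 240
  -- iteration 3/4 --
  PU: pen up
  LT 180: heading 240 -> 60
  FD 16: (-24,13.856) -> (-16,27.713) [heading=60, move]
  LT 120: heading 60 -> 180
  -- iteration 4/4 --
  PU: pen up
  LT 180: heading 180 -> 0
  FD 16: (-16,27.713) -> (0,27.713) [heading=0, move]
  LT 120: heading 0 -> 120
]
Final: pos=(0,27.713), heading=120, 0 segment(s) drawn
Segments drawn: 0

Answer: 0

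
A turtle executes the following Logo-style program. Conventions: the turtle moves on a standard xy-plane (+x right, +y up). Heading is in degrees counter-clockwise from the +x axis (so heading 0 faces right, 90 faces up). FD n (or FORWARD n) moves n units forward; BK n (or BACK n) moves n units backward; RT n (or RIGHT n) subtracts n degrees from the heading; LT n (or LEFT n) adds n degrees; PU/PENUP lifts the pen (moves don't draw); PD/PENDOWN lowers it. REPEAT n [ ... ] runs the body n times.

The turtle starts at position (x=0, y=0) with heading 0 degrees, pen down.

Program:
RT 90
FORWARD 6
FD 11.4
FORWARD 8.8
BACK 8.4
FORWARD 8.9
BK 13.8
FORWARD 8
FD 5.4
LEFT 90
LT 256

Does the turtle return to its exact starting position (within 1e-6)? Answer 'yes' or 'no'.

Answer: no

Derivation:
Executing turtle program step by step:
Start: pos=(0,0), heading=0, pen down
RT 90: heading 0 -> 270
FD 6: (0,0) -> (0,-6) [heading=270, draw]
FD 11.4: (0,-6) -> (0,-17.4) [heading=270, draw]
FD 8.8: (0,-17.4) -> (0,-26.2) [heading=270, draw]
BK 8.4: (0,-26.2) -> (0,-17.8) [heading=270, draw]
FD 8.9: (0,-17.8) -> (0,-26.7) [heading=270, draw]
BK 13.8: (0,-26.7) -> (0,-12.9) [heading=270, draw]
FD 8: (0,-12.9) -> (0,-20.9) [heading=270, draw]
FD 5.4: (0,-20.9) -> (0,-26.3) [heading=270, draw]
LT 90: heading 270 -> 0
LT 256: heading 0 -> 256
Final: pos=(0,-26.3), heading=256, 8 segment(s) drawn

Start position: (0, 0)
Final position: (0, -26.3)
Distance = 26.3; >= 1e-6 -> NOT closed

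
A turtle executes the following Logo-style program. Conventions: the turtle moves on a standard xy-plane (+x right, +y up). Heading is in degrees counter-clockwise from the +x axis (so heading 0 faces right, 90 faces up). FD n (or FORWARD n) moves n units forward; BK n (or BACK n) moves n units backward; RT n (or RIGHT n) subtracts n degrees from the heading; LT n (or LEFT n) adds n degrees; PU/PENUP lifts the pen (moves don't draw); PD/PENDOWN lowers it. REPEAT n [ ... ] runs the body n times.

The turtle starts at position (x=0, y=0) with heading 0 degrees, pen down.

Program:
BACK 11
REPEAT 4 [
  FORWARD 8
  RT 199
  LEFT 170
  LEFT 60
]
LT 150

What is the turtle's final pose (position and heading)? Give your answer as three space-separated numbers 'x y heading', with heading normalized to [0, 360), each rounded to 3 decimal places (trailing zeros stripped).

Answer: 7.194 19.173 274

Derivation:
Executing turtle program step by step:
Start: pos=(0,0), heading=0, pen down
BK 11: (0,0) -> (-11,0) [heading=0, draw]
REPEAT 4 [
  -- iteration 1/4 --
  FD 8: (-11,0) -> (-3,0) [heading=0, draw]
  RT 199: heading 0 -> 161
  LT 170: heading 161 -> 331
  LT 60: heading 331 -> 31
  -- iteration 2/4 --
  FD 8: (-3,0) -> (3.857,4.12) [heading=31, draw]
  RT 199: heading 31 -> 192
  LT 170: heading 192 -> 2
  LT 60: heading 2 -> 62
  -- iteration 3/4 --
  FD 8: (3.857,4.12) -> (7.613,11.184) [heading=62, draw]
  RT 199: heading 62 -> 223
  LT 170: heading 223 -> 33
  LT 60: heading 33 -> 93
  -- iteration 4/4 --
  FD 8: (7.613,11.184) -> (7.194,19.173) [heading=93, draw]
  RT 199: heading 93 -> 254
  LT 170: heading 254 -> 64
  LT 60: heading 64 -> 124
]
LT 150: heading 124 -> 274
Final: pos=(7.194,19.173), heading=274, 5 segment(s) drawn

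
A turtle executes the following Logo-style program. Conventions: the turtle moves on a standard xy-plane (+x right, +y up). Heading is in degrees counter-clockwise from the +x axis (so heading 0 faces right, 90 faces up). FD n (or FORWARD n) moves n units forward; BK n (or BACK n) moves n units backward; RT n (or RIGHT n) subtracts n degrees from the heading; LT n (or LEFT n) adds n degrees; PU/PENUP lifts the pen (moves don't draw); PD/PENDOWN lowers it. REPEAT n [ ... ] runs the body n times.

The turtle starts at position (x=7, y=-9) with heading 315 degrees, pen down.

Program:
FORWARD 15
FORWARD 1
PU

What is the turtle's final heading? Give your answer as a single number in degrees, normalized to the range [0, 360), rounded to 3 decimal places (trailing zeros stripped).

Executing turtle program step by step:
Start: pos=(7,-9), heading=315, pen down
FD 15: (7,-9) -> (17.607,-19.607) [heading=315, draw]
FD 1: (17.607,-19.607) -> (18.314,-20.314) [heading=315, draw]
PU: pen up
Final: pos=(18.314,-20.314), heading=315, 2 segment(s) drawn

Answer: 315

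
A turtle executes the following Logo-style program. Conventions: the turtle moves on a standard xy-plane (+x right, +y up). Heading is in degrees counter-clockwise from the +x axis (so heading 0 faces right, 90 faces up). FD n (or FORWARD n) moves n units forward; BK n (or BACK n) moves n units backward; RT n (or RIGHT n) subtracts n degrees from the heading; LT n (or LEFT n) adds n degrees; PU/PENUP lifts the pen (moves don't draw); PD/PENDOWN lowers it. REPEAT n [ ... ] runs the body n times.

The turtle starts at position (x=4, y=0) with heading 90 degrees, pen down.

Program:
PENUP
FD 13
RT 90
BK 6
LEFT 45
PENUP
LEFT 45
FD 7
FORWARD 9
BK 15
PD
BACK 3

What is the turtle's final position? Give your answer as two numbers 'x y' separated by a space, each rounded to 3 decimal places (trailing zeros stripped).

Executing turtle program step by step:
Start: pos=(4,0), heading=90, pen down
PU: pen up
FD 13: (4,0) -> (4,13) [heading=90, move]
RT 90: heading 90 -> 0
BK 6: (4,13) -> (-2,13) [heading=0, move]
LT 45: heading 0 -> 45
PU: pen up
LT 45: heading 45 -> 90
FD 7: (-2,13) -> (-2,20) [heading=90, move]
FD 9: (-2,20) -> (-2,29) [heading=90, move]
BK 15: (-2,29) -> (-2,14) [heading=90, move]
PD: pen down
BK 3: (-2,14) -> (-2,11) [heading=90, draw]
Final: pos=(-2,11), heading=90, 1 segment(s) drawn

Answer: -2 11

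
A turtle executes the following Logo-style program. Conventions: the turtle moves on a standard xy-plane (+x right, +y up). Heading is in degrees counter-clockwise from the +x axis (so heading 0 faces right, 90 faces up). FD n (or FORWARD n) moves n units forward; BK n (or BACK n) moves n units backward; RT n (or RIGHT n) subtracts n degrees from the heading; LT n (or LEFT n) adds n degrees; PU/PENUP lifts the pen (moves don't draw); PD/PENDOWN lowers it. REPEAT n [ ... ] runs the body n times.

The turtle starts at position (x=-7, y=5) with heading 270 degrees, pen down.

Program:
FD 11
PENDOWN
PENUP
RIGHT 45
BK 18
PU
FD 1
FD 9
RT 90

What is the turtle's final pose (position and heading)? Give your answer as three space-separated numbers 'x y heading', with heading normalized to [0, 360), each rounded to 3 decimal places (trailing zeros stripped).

Answer: -1.343 -0.343 135

Derivation:
Executing turtle program step by step:
Start: pos=(-7,5), heading=270, pen down
FD 11: (-7,5) -> (-7,-6) [heading=270, draw]
PD: pen down
PU: pen up
RT 45: heading 270 -> 225
BK 18: (-7,-6) -> (5.728,6.728) [heading=225, move]
PU: pen up
FD 1: (5.728,6.728) -> (5.021,6.021) [heading=225, move]
FD 9: (5.021,6.021) -> (-1.343,-0.343) [heading=225, move]
RT 90: heading 225 -> 135
Final: pos=(-1.343,-0.343), heading=135, 1 segment(s) drawn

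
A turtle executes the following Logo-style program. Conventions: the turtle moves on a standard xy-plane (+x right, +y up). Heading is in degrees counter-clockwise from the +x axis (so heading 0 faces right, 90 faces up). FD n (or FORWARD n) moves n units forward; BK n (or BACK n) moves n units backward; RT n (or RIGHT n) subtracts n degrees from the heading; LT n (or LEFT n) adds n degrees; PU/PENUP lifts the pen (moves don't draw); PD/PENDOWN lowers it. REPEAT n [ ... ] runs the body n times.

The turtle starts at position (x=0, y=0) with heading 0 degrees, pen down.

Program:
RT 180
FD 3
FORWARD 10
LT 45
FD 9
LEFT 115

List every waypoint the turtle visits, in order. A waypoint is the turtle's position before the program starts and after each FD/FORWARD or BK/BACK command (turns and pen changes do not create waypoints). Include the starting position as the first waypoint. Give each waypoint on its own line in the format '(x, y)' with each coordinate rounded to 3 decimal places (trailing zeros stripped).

Executing turtle program step by step:
Start: pos=(0,0), heading=0, pen down
RT 180: heading 0 -> 180
FD 3: (0,0) -> (-3,0) [heading=180, draw]
FD 10: (-3,0) -> (-13,0) [heading=180, draw]
LT 45: heading 180 -> 225
FD 9: (-13,0) -> (-19.364,-6.364) [heading=225, draw]
LT 115: heading 225 -> 340
Final: pos=(-19.364,-6.364), heading=340, 3 segment(s) drawn
Waypoints (4 total):
(0, 0)
(-3, 0)
(-13, 0)
(-19.364, -6.364)

Answer: (0, 0)
(-3, 0)
(-13, 0)
(-19.364, -6.364)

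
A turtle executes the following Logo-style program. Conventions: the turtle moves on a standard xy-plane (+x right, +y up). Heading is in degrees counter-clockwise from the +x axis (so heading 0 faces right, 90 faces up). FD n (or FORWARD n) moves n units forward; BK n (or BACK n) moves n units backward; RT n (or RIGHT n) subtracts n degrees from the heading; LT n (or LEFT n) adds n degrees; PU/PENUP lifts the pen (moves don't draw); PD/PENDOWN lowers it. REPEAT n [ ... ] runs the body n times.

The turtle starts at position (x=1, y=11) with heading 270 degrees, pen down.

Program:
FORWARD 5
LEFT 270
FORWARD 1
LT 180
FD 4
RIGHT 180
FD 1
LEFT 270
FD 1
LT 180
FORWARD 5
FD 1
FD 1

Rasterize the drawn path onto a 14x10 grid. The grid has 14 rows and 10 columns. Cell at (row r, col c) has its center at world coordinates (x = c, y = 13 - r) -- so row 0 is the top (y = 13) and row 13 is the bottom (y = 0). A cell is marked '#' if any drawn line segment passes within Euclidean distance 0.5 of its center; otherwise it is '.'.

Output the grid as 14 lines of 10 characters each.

Answer: ..........
..........
.#........
.#........
.#........
.#........
.#.#......
#####.....
...#......
...#......
...#......
...#......
...#......
...#......

Derivation:
Segment 0: (1,11) -> (1,6)
Segment 1: (1,6) -> (-0,6)
Segment 2: (-0,6) -> (4,6)
Segment 3: (4,6) -> (3,6)
Segment 4: (3,6) -> (3,7)
Segment 5: (3,7) -> (3,2)
Segment 6: (3,2) -> (3,1)
Segment 7: (3,1) -> (3,-0)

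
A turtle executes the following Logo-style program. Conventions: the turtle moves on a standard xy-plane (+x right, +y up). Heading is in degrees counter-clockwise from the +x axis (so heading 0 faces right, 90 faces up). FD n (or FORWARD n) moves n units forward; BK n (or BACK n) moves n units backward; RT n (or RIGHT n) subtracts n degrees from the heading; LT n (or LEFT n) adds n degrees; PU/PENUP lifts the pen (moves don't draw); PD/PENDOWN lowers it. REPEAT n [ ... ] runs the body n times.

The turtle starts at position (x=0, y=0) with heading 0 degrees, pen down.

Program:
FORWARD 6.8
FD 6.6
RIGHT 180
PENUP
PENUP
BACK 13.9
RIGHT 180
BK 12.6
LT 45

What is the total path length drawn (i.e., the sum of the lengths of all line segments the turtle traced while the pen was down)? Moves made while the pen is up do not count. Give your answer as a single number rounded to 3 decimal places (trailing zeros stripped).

Executing turtle program step by step:
Start: pos=(0,0), heading=0, pen down
FD 6.8: (0,0) -> (6.8,0) [heading=0, draw]
FD 6.6: (6.8,0) -> (13.4,0) [heading=0, draw]
RT 180: heading 0 -> 180
PU: pen up
PU: pen up
BK 13.9: (13.4,0) -> (27.3,0) [heading=180, move]
RT 180: heading 180 -> 0
BK 12.6: (27.3,0) -> (14.7,0) [heading=0, move]
LT 45: heading 0 -> 45
Final: pos=(14.7,0), heading=45, 2 segment(s) drawn

Segment lengths:
  seg 1: (0,0) -> (6.8,0), length = 6.8
  seg 2: (6.8,0) -> (13.4,0), length = 6.6
Total = 13.4

Answer: 13.4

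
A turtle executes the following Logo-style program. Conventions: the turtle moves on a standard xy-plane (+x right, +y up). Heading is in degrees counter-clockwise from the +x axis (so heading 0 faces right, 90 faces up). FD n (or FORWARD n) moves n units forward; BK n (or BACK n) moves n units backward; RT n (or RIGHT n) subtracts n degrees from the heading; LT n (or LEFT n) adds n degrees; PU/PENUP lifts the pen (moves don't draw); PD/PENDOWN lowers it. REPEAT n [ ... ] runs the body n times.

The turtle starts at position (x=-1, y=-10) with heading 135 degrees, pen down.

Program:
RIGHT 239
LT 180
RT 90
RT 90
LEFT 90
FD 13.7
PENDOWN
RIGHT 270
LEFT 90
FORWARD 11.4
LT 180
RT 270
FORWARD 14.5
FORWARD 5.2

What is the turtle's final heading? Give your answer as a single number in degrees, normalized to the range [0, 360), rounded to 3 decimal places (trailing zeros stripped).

Answer: 76

Derivation:
Executing turtle program step by step:
Start: pos=(-1,-10), heading=135, pen down
RT 239: heading 135 -> 256
LT 180: heading 256 -> 76
RT 90: heading 76 -> 346
RT 90: heading 346 -> 256
LT 90: heading 256 -> 346
FD 13.7: (-1,-10) -> (12.293,-13.314) [heading=346, draw]
PD: pen down
RT 270: heading 346 -> 76
LT 90: heading 76 -> 166
FD 11.4: (12.293,-13.314) -> (1.232,-10.556) [heading=166, draw]
LT 180: heading 166 -> 346
RT 270: heading 346 -> 76
FD 14.5: (1.232,-10.556) -> (4.74,3.513) [heading=76, draw]
FD 5.2: (4.74,3.513) -> (5.998,8.558) [heading=76, draw]
Final: pos=(5.998,8.558), heading=76, 4 segment(s) drawn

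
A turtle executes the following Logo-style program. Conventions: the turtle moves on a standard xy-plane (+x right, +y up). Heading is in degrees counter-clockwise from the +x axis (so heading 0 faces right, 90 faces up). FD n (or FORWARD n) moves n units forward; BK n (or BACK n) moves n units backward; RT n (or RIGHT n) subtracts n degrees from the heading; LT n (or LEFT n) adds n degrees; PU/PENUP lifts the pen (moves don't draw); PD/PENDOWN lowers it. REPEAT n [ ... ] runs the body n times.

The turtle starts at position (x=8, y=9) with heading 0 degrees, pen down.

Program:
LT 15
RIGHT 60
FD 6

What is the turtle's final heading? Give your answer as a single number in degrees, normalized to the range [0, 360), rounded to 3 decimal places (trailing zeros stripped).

Executing turtle program step by step:
Start: pos=(8,9), heading=0, pen down
LT 15: heading 0 -> 15
RT 60: heading 15 -> 315
FD 6: (8,9) -> (12.243,4.757) [heading=315, draw]
Final: pos=(12.243,4.757), heading=315, 1 segment(s) drawn

Answer: 315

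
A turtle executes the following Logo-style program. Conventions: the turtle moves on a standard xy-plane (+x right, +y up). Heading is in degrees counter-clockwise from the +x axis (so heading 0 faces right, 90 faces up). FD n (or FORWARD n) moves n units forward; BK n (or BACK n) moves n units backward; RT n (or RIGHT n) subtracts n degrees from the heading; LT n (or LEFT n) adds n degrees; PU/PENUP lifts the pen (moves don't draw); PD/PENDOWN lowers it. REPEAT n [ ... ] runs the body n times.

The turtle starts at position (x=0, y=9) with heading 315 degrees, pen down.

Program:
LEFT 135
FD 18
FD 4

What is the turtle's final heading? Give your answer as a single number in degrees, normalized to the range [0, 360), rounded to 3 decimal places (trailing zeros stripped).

Executing turtle program step by step:
Start: pos=(0,9), heading=315, pen down
LT 135: heading 315 -> 90
FD 18: (0,9) -> (0,27) [heading=90, draw]
FD 4: (0,27) -> (0,31) [heading=90, draw]
Final: pos=(0,31), heading=90, 2 segment(s) drawn

Answer: 90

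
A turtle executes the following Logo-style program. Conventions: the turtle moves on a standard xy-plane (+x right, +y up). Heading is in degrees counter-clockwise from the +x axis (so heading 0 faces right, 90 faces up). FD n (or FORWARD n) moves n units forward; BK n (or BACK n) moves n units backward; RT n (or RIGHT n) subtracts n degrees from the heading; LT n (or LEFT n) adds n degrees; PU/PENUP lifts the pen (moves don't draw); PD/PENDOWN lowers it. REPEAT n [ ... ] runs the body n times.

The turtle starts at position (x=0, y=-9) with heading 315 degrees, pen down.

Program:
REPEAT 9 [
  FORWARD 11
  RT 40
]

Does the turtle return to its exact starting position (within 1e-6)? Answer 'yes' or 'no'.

Executing turtle program step by step:
Start: pos=(0,-9), heading=315, pen down
REPEAT 9 [
  -- iteration 1/9 --
  FD 11: (0,-9) -> (7.778,-16.778) [heading=315, draw]
  RT 40: heading 315 -> 275
  -- iteration 2/9 --
  FD 11: (7.778,-16.778) -> (8.737,-27.736) [heading=275, draw]
  RT 40: heading 275 -> 235
  -- iteration 3/9 --
  FD 11: (8.737,-27.736) -> (2.428,-36.747) [heading=235, draw]
  RT 40: heading 235 -> 195
  -- iteration 4/9 --
  FD 11: (2.428,-36.747) -> (-8.198,-39.594) [heading=195, draw]
  RT 40: heading 195 -> 155
  -- iteration 5/9 --
  FD 11: (-8.198,-39.594) -> (-18.167,-34.945) [heading=155, draw]
  RT 40: heading 155 -> 115
  -- iteration 6/9 --
  FD 11: (-18.167,-34.945) -> (-22.816,-24.976) [heading=115, draw]
  RT 40: heading 115 -> 75
  -- iteration 7/9 --
  FD 11: (-22.816,-24.976) -> (-19.969,-14.351) [heading=75, draw]
  RT 40: heading 75 -> 35
  -- iteration 8/9 --
  FD 11: (-19.969,-14.351) -> (-10.958,-8.041) [heading=35, draw]
  RT 40: heading 35 -> 355
  -- iteration 9/9 --
  FD 11: (-10.958,-8.041) -> (0,-9) [heading=355, draw]
  RT 40: heading 355 -> 315
]
Final: pos=(0,-9), heading=315, 9 segment(s) drawn

Start position: (0, -9)
Final position: (0, -9)
Distance = 0; < 1e-6 -> CLOSED

Answer: yes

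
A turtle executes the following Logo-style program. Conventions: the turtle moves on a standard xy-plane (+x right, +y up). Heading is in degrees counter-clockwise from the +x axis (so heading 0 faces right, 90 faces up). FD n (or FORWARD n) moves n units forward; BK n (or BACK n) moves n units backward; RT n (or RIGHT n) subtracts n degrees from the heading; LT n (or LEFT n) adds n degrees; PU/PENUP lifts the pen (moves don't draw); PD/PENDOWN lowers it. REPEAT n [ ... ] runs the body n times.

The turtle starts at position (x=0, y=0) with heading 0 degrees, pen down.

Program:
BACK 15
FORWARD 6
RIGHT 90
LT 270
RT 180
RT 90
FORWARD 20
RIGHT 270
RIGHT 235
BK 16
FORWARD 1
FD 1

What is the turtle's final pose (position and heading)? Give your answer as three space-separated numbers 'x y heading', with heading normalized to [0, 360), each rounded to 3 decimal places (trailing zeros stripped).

Executing turtle program step by step:
Start: pos=(0,0), heading=0, pen down
BK 15: (0,0) -> (-15,0) [heading=0, draw]
FD 6: (-15,0) -> (-9,0) [heading=0, draw]
RT 90: heading 0 -> 270
LT 270: heading 270 -> 180
RT 180: heading 180 -> 0
RT 90: heading 0 -> 270
FD 20: (-9,0) -> (-9,-20) [heading=270, draw]
RT 270: heading 270 -> 0
RT 235: heading 0 -> 125
BK 16: (-9,-20) -> (0.177,-33.106) [heading=125, draw]
FD 1: (0.177,-33.106) -> (-0.396,-32.287) [heading=125, draw]
FD 1: (-0.396,-32.287) -> (-0.97,-31.468) [heading=125, draw]
Final: pos=(-0.97,-31.468), heading=125, 6 segment(s) drawn

Answer: -0.97 -31.468 125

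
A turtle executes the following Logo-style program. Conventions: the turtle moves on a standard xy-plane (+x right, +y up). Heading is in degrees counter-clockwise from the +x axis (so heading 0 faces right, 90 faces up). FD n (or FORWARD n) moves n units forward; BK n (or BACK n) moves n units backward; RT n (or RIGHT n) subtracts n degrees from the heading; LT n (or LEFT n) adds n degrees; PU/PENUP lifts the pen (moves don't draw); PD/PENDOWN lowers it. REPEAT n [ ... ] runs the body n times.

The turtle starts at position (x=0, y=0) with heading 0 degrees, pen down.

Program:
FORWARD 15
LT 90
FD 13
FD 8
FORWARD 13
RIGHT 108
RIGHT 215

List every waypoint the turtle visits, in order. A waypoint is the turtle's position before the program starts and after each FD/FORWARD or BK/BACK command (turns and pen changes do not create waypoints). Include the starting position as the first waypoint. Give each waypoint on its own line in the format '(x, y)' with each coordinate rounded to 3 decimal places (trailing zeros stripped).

Answer: (0, 0)
(15, 0)
(15, 13)
(15, 21)
(15, 34)

Derivation:
Executing turtle program step by step:
Start: pos=(0,0), heading=0, pen down
FD 15: (0,0) -> (15,0) [heading=0, draw]
LT 90: heading 0 -> 90
FD 13: (15,0) -> (15,13) [heading=90, draw]
FD 8: (15,13) -> (15,21) [heading=90, draw]
FD 13: (15,21) -> (15,34) [heading=90, draw]
RT 108: heading 90 -> 342
RT 215: heading 342 -> 127
Final: pos=(15,34), heading=127, 4 segment(s) drawn
Waypoints (5 total):
(0, 0)
(15, 0)
(15, 13)
(15, 21)
(15, 34)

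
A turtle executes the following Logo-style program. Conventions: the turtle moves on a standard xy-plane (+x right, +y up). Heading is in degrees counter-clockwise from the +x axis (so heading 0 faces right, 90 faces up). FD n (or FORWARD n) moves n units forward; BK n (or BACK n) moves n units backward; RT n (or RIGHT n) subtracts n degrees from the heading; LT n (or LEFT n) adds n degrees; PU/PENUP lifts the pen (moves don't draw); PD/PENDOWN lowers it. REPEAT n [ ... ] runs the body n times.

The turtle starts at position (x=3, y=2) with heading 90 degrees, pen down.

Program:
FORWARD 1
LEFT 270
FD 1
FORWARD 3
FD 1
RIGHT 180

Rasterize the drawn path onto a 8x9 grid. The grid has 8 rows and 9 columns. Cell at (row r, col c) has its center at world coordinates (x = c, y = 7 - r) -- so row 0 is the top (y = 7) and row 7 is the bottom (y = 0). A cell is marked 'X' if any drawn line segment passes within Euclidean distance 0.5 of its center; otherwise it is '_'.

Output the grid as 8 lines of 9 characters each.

Segment 0: (3,2) -> (3,3)
Segment 1: (3,3) -> (4,3)
Segment 2: (4,3) -> (7,3)
Segment 3: (7,3) -> (8,3)

Answer: _________
_________
_________
_________
___XXXXXX
___X_____
_________
_________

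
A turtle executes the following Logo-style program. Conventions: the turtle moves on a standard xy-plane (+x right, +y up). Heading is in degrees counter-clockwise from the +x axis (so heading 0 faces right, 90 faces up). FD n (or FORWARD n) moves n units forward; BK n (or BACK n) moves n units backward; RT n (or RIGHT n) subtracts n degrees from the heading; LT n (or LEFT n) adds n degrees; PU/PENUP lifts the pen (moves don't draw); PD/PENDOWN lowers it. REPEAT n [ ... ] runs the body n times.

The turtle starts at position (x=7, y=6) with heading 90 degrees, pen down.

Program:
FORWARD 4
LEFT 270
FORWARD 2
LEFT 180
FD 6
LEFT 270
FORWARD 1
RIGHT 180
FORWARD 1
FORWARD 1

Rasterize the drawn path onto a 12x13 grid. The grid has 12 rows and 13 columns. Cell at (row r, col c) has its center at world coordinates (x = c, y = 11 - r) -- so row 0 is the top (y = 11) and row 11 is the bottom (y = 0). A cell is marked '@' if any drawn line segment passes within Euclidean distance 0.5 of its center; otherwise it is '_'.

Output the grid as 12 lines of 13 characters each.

Segment 0: (7,6) -> (7,10)
Segment 1: (7,10) -> (9,10)
Segment 2: (9,10) -> (3,10)
Segment 3: (3,10) -> (3,11)
Segment 4: (3,11) -> (3,10)
Segment 5: (3,10) -> (3,9)

Answer: ___@_________
___@@@@@@@___
___@___@_____
_______@_____
_______@_____
_______@_____
_____________
_____________
_____________
_____________
_____________
_____________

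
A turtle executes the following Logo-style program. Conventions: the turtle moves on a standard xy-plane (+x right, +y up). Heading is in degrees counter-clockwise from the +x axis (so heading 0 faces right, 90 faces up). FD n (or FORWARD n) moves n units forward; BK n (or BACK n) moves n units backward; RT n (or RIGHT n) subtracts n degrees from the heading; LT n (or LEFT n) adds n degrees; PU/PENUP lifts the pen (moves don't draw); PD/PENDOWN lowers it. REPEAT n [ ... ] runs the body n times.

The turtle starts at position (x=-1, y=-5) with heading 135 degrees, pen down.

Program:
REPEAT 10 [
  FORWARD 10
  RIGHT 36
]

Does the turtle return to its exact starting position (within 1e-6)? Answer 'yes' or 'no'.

Executing turtle program step by step:
Start: pos=(-1,-5), heading=135, pen down
REPEAT 10 [
  -- iteration 1/10 --
  FD 10: (-1,-5) -> (-8.071,2.071) [heading=135, draw]
  RT 36: heading 135 -> 99
  -- iteration 2/10 --
  FD 10: (-8.071,2.071) -> (-9.635,11.948) [heading=99, draw]
  RT 36: heading 99 -> 63
  -- iteration 3/10 --
  FD 10: (-9.635,11.948) -> (-5.096,20.858) [heading=63, draw]
  RT 36: heading 63 -> 27
  -- iteration 4/10 --
  FD 10: (-5.096,20.858) -> (3.815,25.398) [heading=27, draw]
  RT 36: heading 27 -> 351
  -- iteration 5/10 --
  FD 10: (3.815,25.398) -> (13.691,23.834) [heading=351, draw]
  RT 36: heading 351 -> 315
  -- iteration 6/10 --
  FD 10: (13.691,23.834) -> (20.763,16.763) [heading=315, draw]
  RT 36: heading 315 -> 279
  -- iteration 7/10 --
  FD 10: (20.763,16.763) -> (22.327,6.886) [heading=279, draw]
  RT 36: heading 279 -> 243
  -- iteration 8/10 --
  FD 10: (22.327,6.886) -> (17.787,-2.024) [heading=243, draw]
  RT 36: heading 243 -> 207
  -- iteration 9/10 --
  FD 10: (17.787,-2.024) -> (8.877,-6.564) [heading=207, draw]
  RT 36: heading 207 -> 171
  -- iteration 10/10 --
  FD 10: (8.877,-6.564) -> (-1,-5) [heading=171, draw]
  RT 36: heading 171 -> 135
]
Final: pos=(-1,-5), heading=135, 10 segment(s) drawn

Start position: (-1, -5)
Final position: (-1, -5)
Distance = 0; < 1e-6 -> CLOSED

Answer: yes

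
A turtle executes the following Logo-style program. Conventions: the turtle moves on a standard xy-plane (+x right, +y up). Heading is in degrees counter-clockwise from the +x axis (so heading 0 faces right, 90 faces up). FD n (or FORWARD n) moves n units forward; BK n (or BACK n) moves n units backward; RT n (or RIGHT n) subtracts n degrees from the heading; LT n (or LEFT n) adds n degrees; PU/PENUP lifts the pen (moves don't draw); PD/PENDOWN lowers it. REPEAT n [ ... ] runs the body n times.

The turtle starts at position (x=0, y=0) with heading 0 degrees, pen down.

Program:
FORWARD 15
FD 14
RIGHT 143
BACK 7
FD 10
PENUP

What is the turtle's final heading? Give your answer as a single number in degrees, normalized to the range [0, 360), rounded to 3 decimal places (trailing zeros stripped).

Answer: 217

Derivation:
Executing turtle program step by step:
Start: pos=(0,0), heading=0, pen down
FD 15: (0,0) -> (15,0) [heading=0, draw]
FD 14: (15,0) -> (29,0) [heading=0, draw]
RT 143: heading 0 -> 217
BK 7: (29,0) -> (34.59,4.213) [heading=217, draw]
FD 10: (34.59,4.213) -> (26.604,-1.805) [heading=217, draw]
PU: pen up
Final: pos=(26.604,-1.805), heading=217, 4 segment(s) drawn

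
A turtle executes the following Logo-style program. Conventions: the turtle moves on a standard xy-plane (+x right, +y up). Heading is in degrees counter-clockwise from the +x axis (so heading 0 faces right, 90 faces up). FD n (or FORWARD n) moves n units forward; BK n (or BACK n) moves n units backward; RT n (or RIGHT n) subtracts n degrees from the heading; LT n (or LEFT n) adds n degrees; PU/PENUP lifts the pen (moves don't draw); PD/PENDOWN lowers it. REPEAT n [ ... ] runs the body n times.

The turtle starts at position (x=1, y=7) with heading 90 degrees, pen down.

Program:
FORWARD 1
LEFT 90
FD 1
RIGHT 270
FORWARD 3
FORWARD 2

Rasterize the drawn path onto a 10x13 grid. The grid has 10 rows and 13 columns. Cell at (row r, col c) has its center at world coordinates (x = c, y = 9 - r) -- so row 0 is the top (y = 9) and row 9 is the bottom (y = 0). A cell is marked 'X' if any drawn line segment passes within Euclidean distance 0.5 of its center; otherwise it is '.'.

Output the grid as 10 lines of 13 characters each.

Segment 0: (1,7) -> (1,8)
Segment 1: (1,8) -> (0,8)
Segment 2: (0,8) -> (0,5)
Segment 3: (0,5) -> (0,3)

Answer: .............
XX...........
XX...........
X............
X............
X............
X............
.............
.............
.............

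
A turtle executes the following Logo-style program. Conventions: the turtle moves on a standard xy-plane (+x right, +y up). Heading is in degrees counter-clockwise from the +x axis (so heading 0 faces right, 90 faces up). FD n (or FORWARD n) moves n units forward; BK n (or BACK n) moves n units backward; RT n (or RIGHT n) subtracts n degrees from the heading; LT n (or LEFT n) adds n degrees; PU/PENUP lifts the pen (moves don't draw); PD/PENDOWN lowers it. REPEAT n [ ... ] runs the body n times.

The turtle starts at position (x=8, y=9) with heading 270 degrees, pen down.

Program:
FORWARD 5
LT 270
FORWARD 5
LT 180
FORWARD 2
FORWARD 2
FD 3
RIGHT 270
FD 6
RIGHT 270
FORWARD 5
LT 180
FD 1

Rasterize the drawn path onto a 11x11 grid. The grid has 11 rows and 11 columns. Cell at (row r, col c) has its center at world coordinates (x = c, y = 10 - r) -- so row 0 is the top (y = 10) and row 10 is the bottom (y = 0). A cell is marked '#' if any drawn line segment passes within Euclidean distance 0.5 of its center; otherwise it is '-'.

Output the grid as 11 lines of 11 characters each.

Segment 0: (8,9) -> (8,4)
Segment 1: (8,4) -> (3,4)
Segment 2: (3,4) -> (5,4)
Segment 3: (5,4) -> (7,4)
Segment 4: (7,4) -> (10,4)
Segment 5: (10,4) -> (10,10)
Segment 6: (10,10) -> (5,10)
Segment 7: (5,10) -> (6,10)

Answer: -----######
--------#-#
--------#-#
--------#-#
--------#-#
--------#-#
---########
-----------
-----------
-----------
-----------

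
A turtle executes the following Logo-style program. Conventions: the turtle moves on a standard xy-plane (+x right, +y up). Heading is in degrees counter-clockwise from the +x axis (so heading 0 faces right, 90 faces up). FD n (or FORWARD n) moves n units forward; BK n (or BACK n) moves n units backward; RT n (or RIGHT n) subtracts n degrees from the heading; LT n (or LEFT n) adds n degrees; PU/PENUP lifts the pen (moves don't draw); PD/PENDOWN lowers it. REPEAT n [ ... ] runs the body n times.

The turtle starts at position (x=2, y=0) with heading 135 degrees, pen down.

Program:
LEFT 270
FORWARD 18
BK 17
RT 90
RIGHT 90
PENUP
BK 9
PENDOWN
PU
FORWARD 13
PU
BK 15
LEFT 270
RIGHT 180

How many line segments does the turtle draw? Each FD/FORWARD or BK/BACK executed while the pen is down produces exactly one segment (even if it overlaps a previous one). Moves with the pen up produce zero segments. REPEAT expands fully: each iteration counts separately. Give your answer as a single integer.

Executing turtle program step by step:
Start: pos=(2,0), heading=135, pen down
LT 270: heading 135 -> 45
FD 18: (2,0) -> (14.728,12.728) [heading=45, draw]
BK 17: (14.728,12.728) -> (2.707,0.707) [heading=45, draw]
RT 90: heading 45 -> 315
RT 90: heading 315 -> 225
PU: pen up
BK 9: (2.707,0.707) -> (9.071,7.071) [heading=225, move]
PD: pen down
PU: pen up
FD 13: (9.071,7.071) -> (-0.121,-2.121) [heading=225, move]
PU: pen up
BK 15: (-0.121,-2.121) -> (10.485,8.485) [heading=225, move]
LT 270: heading 225 -> 135
RT 180: heading 135 -> 315
Final: pos=(10.485,8.485), heading=315, 2 segment(s) drawn
Segments drawn: 2

Answer: 2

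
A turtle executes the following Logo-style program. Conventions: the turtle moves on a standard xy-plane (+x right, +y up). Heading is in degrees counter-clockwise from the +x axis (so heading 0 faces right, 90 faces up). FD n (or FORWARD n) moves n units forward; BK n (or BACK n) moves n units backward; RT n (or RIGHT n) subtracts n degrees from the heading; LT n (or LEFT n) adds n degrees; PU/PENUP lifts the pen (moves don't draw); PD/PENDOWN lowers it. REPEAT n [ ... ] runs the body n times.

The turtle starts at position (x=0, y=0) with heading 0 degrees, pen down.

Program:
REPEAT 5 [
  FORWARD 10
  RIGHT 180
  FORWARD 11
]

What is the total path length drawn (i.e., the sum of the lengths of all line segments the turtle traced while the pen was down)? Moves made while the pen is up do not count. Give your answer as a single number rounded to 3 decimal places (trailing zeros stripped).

Answer: 105

Derivation:
Executing turtle program step by step:
Start: pos=(0,0), heading=0, pen down
REPEAT 5 [
  -- iteration 1/5 --
  FD 10: (0,0) -> (10,0) [heading=0, draw]
  RT 180: heading 0 -> 180
  FD 11: (10,0) -> (-1,0) [heading=180, draw]
  -- iteration 2/5 --
  FD 10: (-1,0) -> (-11,0) [heading=180, draw]
  RT 180: heading 180 -> 0
  FD 11: (-11,0) -> (0,0) [heading=0, draw]
  -- iteration 3/5 --
  FD 10: (0,0) -> (10,0) [heading=0, draw]
  RT 180: heading 0 -> 180
  FD 11: (10,0) -> (-1,0) [heading=180, draw]
  -- iteration 4/5 --
  FD 10: (-1,0) -> (-11,0) [heading=180, draw]
  RT 180: heading 180 -> 0
  FD 11: (-11,0) -> (0,0) [heading=0, draw]
  -- iteration 5/5 --
  FD 10: (0,0) -> (10,0) [heading=0, draw]
  RT 180: heading 0 -> 180
  FD 11: (10,0) -> (-1,0) [heading=180, draw]
]
Final: pos=(-1,0), heading=180, 10 segment(s) drawn

Segment lengths:
  seg 1: (0,0) -> (10,0), length = 10
  seg 2: (10,0) -> (-1,0), length = 11
  seg 3: (-1,0) -> (-11,0), length = 10
  seg 4: (-11,0) -> (0,0), length = 11
  seg 5: (0,0) -> (10,0), length = 10
  seg 6: (10,0) -> (-1,0), length = 11
  seg 7: (-1,0) -> (-11,0), length = 10
  seg 8: (-11,0) -> (0,0), length = 11
  seg 9: (0,0) -> (10,0), length = 10
  seg 10: (10,0) -> (-1,0), length = 11
Total = 105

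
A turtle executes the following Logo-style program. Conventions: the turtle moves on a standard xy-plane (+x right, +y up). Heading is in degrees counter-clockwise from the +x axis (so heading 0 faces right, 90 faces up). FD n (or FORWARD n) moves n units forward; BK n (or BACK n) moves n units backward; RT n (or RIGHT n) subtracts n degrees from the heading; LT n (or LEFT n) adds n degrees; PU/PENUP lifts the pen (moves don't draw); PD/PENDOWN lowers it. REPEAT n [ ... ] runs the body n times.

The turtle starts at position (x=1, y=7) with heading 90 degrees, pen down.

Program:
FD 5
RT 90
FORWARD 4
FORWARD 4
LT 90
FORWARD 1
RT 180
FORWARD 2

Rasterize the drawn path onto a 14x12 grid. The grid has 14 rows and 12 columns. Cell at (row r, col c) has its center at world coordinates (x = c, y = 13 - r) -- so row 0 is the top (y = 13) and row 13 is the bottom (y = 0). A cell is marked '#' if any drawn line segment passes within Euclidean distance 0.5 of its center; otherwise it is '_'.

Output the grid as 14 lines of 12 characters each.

Answer: _________#__
_#########__
_#_______#__
_#__________
_#__________
_#__________
_#__________
____________
____________
____________
____________
____________
____________
____________

Derivation:
Segment 0: (1,7) -> (1,12)
Segment 1: (1,12) -> (5,12)
Segment 2: (5,12) -> (9,12)
Segment 3: (9,12) -> (9,13)
Segment 4: (9,13) -> (9,11)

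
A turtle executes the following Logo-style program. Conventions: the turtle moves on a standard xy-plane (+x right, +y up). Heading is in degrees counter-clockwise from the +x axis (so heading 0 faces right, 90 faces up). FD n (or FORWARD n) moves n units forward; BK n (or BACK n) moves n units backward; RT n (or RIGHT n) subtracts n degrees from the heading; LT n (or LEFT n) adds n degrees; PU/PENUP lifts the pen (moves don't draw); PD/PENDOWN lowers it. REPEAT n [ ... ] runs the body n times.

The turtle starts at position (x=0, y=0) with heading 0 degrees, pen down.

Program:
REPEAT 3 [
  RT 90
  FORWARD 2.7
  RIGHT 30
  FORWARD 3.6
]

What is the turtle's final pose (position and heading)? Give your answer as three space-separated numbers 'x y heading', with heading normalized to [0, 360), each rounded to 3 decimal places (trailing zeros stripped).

Executing turtle program step by step:
Start: pos=(0,0), heading=0, pen down
REPEAT 3 [
  -- iteration 1/3 --
  RT 90: heading 0 -> 270
  FD 2.7: (0,0) -> (0,-2.7) [heading=270, draw]
  RT 30: heading 270 -> 240
  FD 3.6: (0,-2.7) -> (-1.8,-5.818) [heading=240, draw]
  -- iteration 2/3 --
  RT 90: heading 240 -> 150
  FD 2.7: (-1.8,-5.818) -> (-4.138,-4.468) [heading=150, draw]
  RT 30: heading 150 -> 120
  FD 3.6: (-4.138,-4.468) -> (-5.938,-1.35) [heading=120, draw]
  -- iteration 3/3 --
  RT 90: heading 120 -> 30
  FD 2.7: (-5.938,-1.35) -> (-3.6,0) [heading=30, draw]
  RT 30: heading 30 -> 0
  FD 3.6: (-3.6,0) -> (0,0) [heading=0, draw]
]
Final: pos=(0,0), heading=0, 6 segment(s) drawn

Answer: 0 0 0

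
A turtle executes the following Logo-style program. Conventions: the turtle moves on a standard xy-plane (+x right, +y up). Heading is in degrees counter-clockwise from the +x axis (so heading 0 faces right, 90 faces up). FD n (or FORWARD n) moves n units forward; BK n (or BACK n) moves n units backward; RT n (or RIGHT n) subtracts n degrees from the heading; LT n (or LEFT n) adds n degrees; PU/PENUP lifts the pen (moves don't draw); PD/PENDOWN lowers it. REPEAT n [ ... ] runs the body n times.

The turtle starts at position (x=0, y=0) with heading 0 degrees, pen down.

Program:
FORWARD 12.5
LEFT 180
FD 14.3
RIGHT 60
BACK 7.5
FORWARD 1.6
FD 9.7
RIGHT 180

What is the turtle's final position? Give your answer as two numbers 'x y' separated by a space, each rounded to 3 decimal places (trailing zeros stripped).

Executing turtle program step by step:
Start: pos=(0,0), heading=0, pen down
FD 12.5: (0,0) -> (12.5,0) [heading=0, draw]
LT 180: heading 0 -> 180
FD 14.3: (12.5,0) -> (-1.8,0) [heading=180, draw]
RT 60: heading 180 -> 120
BK 7.5: (-1.8,0) -> (1.95,-6.495) [heading=120, draw]
FD 1.6: (1.95,-6.495) -> (1.15,-5.11) [heading=120, draw]
FD 9.7: (1.15,-5.11) -> (-3.7,3.291) [heading=120, draw]
RT 180: heading 120 -> 300
Final: pos=(-3.7,3.291), heading=300, 5 segment(s) drawn

Answer: -3.7 3.291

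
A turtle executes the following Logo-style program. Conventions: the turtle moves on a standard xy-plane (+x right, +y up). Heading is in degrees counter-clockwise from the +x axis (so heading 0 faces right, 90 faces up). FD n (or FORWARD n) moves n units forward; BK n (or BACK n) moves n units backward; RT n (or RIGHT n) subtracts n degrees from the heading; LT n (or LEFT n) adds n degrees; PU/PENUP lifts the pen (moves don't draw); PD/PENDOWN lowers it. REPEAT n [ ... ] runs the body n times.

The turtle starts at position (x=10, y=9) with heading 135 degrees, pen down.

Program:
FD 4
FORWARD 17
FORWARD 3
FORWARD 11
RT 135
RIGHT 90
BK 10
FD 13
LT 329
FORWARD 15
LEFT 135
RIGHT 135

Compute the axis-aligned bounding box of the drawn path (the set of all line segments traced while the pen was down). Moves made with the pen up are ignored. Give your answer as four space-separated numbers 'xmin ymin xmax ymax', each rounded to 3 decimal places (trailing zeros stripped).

Answer: -22.474 9 10 43.749

Derivation:
Executing turtle program step by step:
Start: pos=(10,9), heading=135, pen down
FD 4: (10,9) -> (7.172,11.828) [heading=135, draw]
FD 17: (7.172,11.828) -> (-4.849,23.849) [heading=135, draw]
FD 3: (-4.849,23.849) -> (-6.971,25.971) [heading=135, draw]
FD 11: (-6.971,25.971) -> (-14.749,33.749) [heading=135, draw]
RT 135: heading 135 -> 0
RT 90: heading 0 -> 270
BK 10: (-14.749,33.749) -> (-14.749,43.749) [heading=270, draw]
FD 13: (-14.749,43.749) -> (-14.749,30.749) [heading=270, draw]
LT 329: heading 270 -> 239
FD 15: (-14.749,30.749) -> (-22.474,17.891) [heading=239, draw]
LT 135: heading 239 -> 14
RT 135: heading 14 -> 239
Final: pos=(-22.474,17.891), heading=239, 7 segment(s) drawn

Segment endpoints: x in {-22.474, -14.749, -6.971, -4.849, 7.172, 10}, y in {9, 11.828, 17.891, 23.849, 25.971, 30.749, 33.749, 43.749}
xmin=-22.474, ymin=9, xmax=10, ymax=43.749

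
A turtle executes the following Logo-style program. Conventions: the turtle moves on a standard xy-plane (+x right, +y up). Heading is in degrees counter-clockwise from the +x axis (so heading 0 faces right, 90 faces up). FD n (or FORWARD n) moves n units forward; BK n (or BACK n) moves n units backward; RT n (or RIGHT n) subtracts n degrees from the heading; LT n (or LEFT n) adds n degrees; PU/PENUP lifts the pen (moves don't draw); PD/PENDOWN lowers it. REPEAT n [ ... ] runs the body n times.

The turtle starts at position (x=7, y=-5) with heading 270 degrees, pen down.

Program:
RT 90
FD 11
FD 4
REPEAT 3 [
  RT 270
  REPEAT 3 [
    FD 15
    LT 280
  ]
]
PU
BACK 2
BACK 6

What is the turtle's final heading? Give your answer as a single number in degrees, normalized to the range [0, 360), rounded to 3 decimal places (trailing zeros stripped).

Answer: 90

Derivation:
Executing turtle program step by step:
Start: pos=(7,-5), heading=270, pen down
RT 90: heading 270 -> 180
FD 11: (7,-5) -> (-4,-5) [heading=180, draw]
FD 4: (-4,-5) -> (-8,-5) [heading=180, draw]
REPEAT 3 [
  -- iteration 1/3 --
  RT 270: heading 180 -> 270
  REPEAT 3 [
    -- iteration 1/3 --
    FD 15: (-8,-5) -> (-8,-20) [heading=270, draw]
    LT 280: heading 270 -> 190
    -- iteration 2/3 --
    FD 15: (-8,-20) -> (-22.772,-22.605) [heading=190, draw]
    LT 280: heading 190 -> 110
    -- iteration 3/3 --
    FD 15: (-22.772,-22.605) -> (-27.902,-8.509) [heading=110, draw]
    LT 280: heading 110 -> 30
  ]
  -- iteration 2/3 --
  RT 270: heading 30 -> 120
  REPEAT 3 [
    -- iteration 1/3 --
    FD 15: (-27.902,-8.509) -> (-35.402,4.481) [heading=120, draw]
    LT 280: heading 120 -> 40
    -- iteration 2/3 --
    FD 15: (-35.402,4.481) -> (-23.912,14.123) [heading=40, draw]
    LT 280: heading 40 -> 320
    -- iteration 3/3 --
    FD 15: (-23.912,14.123) -> (-12.421,4.481) [heading=320, draw]
    LT 280: heading 320 -> 240
  ]
  -- iteration 3/3 --
  RT 270: heading 240 -> 330
  REPEAT 3 [
    -- iteration 1/3 --
    FD 15: (-12.421,4.481) -> (0.569,-3.019) [heading=330, draw]
    LT 280: heading 330 -> 250
    -- iteration 2/3 --
    FD 15: (0.569,-3.019) -> (-4.561,-17.114) [heading=250, draw]
    LT 280: heading 250 -> 170
    -- iteration 3/3 --
    FD 15: (-4.561,-17.114) -> (-19.333,-14.51) [heading=170, draw]
    LT 280: heading 170 -> 90
  ]
]
PU: pen up
BK 2: (-19.333,-14.51) -> (-19.333,-16.51) [heading=90, move]
BK 6: (-19.333,-16.51) -> (-19.333,-22.51) [heading=90, move]
Final: pos=(-19.333,-22.51), heading=90, 11 segment(s) drawn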